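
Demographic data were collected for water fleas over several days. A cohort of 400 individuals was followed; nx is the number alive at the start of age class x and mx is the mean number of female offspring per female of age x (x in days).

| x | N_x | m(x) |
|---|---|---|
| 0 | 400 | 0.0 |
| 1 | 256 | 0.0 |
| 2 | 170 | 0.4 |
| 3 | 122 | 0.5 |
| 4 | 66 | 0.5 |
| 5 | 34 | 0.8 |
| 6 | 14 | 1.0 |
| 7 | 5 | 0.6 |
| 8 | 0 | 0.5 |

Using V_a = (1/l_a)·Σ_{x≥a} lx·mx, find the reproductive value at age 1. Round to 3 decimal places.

0.805

lx = nx/n0 = nx/400: 1, 0.64, 0.425, 0.305, 0.165, 0.085, 0.035, 0.0125, 0
lx·mx for x ≥ 1: 0, 0.17, 0.1525, 0.0825, 0.068, 0.035, 0.0075, 0 → sum = 0.5155
V_1 = 0.5155 / l_1 = 0.5155 / 0.64 = 0.805469… → 0.805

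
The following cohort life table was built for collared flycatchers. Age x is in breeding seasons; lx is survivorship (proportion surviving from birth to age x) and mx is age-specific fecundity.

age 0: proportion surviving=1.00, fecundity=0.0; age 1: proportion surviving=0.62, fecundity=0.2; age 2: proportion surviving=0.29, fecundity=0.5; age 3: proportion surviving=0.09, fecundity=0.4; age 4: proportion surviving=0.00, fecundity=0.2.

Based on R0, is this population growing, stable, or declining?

declining

R0 = Σ lx·mx = 0 + 0.124 + 0.145 + 0.036 + 0 = 0.305
R0 < 1, so the population is declining.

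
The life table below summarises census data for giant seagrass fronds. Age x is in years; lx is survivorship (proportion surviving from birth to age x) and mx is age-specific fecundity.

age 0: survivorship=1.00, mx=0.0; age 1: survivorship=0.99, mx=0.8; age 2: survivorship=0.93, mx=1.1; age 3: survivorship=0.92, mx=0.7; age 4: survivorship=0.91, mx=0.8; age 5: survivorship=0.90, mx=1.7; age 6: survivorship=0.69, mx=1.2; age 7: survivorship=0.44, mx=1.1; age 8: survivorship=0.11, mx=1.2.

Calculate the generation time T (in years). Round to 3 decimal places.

lx·mx: 0, 0.792, 1.023, 0.644, 0.728, 1.53, 0.828, 0.484, 0.132 → R0 = 6.161
x·lx·mx: 0, 0.792, 2.046, 1.932, 2.912, 7.65, 4.968, 3.388, 1.056 → Σ = 24.744
T = 24.744 / 6.161 = 4.016231… → 4.016

4.016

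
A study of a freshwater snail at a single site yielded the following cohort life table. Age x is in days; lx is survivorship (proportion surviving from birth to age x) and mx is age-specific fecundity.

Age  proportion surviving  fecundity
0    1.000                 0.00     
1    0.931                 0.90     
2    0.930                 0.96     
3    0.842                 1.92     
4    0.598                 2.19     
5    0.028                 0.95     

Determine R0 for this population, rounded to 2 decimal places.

lx·mx by age: 0, 0.8379, 0.8928, 1.61664, 1.30962, 0.0266
R0 = Σ lx·mx = 4.68356 → 4.68

4.68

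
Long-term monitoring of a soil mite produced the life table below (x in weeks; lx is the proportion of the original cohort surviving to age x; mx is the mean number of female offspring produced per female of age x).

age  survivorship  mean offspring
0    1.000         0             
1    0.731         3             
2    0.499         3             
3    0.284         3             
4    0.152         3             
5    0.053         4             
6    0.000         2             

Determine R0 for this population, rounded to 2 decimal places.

5.21

lx·mx by age: 0, 2.193, 1.497, 0.852, 0.456, 0.212, 0
R0 = Σ lx·mx = 5.21 → 5.21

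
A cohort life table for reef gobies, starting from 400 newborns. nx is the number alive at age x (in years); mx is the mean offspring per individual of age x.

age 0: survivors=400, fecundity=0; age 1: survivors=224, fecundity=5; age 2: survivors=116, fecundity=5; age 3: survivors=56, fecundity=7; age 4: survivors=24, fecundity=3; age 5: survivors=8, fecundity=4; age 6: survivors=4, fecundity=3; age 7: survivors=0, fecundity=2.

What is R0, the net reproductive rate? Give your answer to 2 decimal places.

5.52

lx = nx/n0 = nx/400: 1, 0.56, 0.29, 0.14, 0.06, 0.02, 0.01, 0
lx·mx by age: 0, 2.8, 1.45, 0.98, 0.18, 0.08, 0.03, 0
R0 = Σ lx·mx = 5.52 → 5.52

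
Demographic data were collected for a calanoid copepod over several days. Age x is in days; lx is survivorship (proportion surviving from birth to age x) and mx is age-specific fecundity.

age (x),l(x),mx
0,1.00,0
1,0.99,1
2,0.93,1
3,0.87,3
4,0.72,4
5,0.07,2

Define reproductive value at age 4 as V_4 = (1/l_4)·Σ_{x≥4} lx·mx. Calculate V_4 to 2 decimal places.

4.19

lx·mx for x ≥ 4: 2.88, 0.14 → sum = 3.02
V_4 = 3.02 / l_4 = 3.02 / 0.72 = 4.194444… → 4.19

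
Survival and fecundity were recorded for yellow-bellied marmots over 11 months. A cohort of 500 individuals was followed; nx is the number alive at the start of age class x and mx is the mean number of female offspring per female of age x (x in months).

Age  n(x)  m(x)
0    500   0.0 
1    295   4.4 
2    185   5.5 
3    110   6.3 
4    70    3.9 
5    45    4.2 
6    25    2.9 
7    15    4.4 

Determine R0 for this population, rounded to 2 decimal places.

7.22

lx = nx/n0 = nx/500: 1, 0.59, 0.37, 0.22, 0.14, 0.09, 0.05, 0.03
lx·mx by age: 0, 2.596, 2.035, 1.386, 0.546, 0.378, 0.145, 0.132
R0 = Σ lx·mx = 7.218 → 7.22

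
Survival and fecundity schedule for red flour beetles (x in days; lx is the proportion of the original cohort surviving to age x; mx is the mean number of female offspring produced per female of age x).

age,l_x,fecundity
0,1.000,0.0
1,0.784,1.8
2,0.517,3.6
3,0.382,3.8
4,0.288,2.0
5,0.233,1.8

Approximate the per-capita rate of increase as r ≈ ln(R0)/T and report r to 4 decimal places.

0.7181

R0 = Σ lx·mx = 0 + 1.4112 + 1.8612 + 1.4516 + 0.576 + 0.4194 = 5.7194
Σ x·lx·mx = 13.8894; T = 13.8894/5.7194 = 2.42847…
r ≈ ln(R0)/T = ln(5.7194)/2.42847… = 0.718091… → 0.7181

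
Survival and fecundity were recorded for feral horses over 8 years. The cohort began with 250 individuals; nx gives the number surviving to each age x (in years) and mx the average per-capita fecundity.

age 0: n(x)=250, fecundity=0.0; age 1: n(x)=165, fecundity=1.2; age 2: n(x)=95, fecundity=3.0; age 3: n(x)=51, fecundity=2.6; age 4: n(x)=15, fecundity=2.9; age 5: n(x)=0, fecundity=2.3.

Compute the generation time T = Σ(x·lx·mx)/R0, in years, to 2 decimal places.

lx = nx/n0 = nx/250: 1, 0.66, 0.38, 0.204, 0.06, 0
lx·mx: 0, 0.792, 1.14, 0.5304, 0.174, 0 → R0 = 2.6364
x·lx·mx: 0, 0.792, 2.28, 1.5912, 0.696, 0 → Σ = 5.3592
T = 5.3592 / 2.6364 = 2.032772… → 2.03

2.03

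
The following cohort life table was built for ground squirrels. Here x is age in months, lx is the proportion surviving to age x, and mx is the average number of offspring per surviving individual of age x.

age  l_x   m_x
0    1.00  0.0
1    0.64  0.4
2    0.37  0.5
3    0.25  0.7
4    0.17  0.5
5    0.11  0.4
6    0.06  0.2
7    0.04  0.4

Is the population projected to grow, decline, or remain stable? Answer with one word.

declining

R0 = Σ lx·mx = 0 + 0.256 + 0.185 + 0.175 + 0.085 + 0.044 + 0.012 + 0.016 = 0.773
R0 < 1, so the population is declining.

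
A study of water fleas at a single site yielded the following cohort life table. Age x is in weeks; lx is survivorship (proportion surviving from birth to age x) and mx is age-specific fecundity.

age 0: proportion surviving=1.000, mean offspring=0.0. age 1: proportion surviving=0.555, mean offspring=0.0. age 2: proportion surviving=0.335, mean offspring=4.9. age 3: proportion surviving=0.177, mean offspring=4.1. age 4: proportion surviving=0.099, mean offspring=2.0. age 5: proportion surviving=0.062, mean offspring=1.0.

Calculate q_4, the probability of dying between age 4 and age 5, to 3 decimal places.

0.374

q_4 = (l_4 − l_5) / l_4 = (0.099 − 0.062) / 0.099
     = 0.037 / 0.099 = 0.373737… → 0.374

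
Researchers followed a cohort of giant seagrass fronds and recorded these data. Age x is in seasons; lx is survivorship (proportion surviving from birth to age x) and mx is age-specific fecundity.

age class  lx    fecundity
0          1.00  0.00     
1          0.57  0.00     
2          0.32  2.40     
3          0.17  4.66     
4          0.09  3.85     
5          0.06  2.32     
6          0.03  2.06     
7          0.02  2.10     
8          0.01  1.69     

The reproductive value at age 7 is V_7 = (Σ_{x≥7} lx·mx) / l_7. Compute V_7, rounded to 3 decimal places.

lx·mx for x ≥ 7: 0.042, 0.0169 → sum = 0.0589
V_7 = 0.0589 / l_7 = 0.0589 / 0.02 = 2.945 → 2.945

2.945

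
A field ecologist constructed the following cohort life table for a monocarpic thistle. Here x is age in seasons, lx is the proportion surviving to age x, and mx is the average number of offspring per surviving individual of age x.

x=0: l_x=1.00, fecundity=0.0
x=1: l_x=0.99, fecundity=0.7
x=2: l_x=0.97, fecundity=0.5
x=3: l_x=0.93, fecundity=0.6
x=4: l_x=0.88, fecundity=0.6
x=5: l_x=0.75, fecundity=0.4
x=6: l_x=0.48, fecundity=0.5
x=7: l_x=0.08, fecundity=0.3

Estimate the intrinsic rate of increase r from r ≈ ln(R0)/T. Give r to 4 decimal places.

0.3436

R0 = Σ lx·mx = 0 + 0.693 + 0.485 + 0.558 + 0.528 + 0.3 + 0.24 + 0.024 = 2.828
Σ x·lx·mx = 8.557; T = 8.557/2.828 = 3.02581…
r ≈ ln(R0)/T = ln(2.828)/3.02581… = 0.343567… → 0.3436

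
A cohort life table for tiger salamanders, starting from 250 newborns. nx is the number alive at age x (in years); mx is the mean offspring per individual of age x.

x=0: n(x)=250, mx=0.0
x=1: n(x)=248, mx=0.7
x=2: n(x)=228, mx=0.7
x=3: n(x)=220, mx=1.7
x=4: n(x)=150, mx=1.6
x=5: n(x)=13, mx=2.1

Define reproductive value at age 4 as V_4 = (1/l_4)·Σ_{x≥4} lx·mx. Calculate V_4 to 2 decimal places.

lx = nx/n0 = nx/250: 1, 0.992, 0.912, 0.88, 0.6, 0.052
lx·mx for x ≥ 4: 0.96, 0.1092 → sum = 1.0692
V_4 = 1.0692 / l_4 = 1.0692 / 0.6 = 1.782 → 1.78

1.78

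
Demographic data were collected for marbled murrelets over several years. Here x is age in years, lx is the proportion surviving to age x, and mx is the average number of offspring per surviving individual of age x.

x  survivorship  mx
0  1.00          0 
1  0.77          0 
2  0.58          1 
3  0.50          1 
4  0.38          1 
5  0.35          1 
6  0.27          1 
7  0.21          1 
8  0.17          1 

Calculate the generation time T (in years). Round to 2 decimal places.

lx·mx: 0, 0, 0.58, 0.5, 0.38, 0.35, 0.27, 0.21, 0.17 → R0 = 2.46
x·lx·mx: 0, 0, 1.16, 1.5, 1.52, 1.75, 1.62, 1.47, 1.36 → Σ = 10.38
T = 10.38 / 2.46 = 4.219512… → 4.22

4.22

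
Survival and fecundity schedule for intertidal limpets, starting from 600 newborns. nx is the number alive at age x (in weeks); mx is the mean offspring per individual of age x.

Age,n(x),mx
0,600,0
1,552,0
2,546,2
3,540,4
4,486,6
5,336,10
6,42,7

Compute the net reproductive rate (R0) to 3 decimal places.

lx = nx/n0 = nx/600: 1, 0.92, 0.91, 0.9, 0.81, 0.56, 0.07
lx·mx by age: 0, 0, 1.82, 3.6, 4.86, 5.6, 0.49
R0 = Σ lx·mx = 16.37 → 16.370

16.370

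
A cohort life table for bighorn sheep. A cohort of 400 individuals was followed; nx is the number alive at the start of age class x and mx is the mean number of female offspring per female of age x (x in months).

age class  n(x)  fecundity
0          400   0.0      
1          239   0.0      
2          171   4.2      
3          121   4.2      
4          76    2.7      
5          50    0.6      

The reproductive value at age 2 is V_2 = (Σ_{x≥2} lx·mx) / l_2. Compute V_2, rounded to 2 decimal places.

lx = nx/n0 = nx/400: 1, 0.5975, 0.4275, 0.3025, 0.19, 0.125
lx·mx for x ≥ 2: 1.7955, 1.2705, 0.513, 0.075 → sum = 3.654
V_2 = 3.654 / l_2 = 3.654 / 0.4275 = 8.547368… → 8.55

8.55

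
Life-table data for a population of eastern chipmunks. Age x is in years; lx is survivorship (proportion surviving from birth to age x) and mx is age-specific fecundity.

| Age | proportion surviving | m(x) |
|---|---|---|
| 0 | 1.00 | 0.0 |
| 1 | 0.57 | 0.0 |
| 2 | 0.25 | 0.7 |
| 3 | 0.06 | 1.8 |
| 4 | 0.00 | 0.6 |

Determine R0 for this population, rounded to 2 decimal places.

lx·mx by age: 0, 0, 0.175, 0.108, 0
R0 = Σ lx·mx = 0.283 → 0.28

0.28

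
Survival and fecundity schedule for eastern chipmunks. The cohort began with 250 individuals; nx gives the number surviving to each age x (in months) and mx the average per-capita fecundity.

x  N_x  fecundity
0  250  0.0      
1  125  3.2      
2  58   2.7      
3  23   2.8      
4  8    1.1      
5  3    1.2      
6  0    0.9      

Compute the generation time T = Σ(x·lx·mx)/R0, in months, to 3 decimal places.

1.515

lx = nx/n0 = nx/250: 1, 0.5, 0.232, 0.092, 0.032, 0.012, 0
lx·mx: 0, 1.6, 0.6264, 0.2576, 0.0352, 0.0144, 0 → R0 = 2.5336
x·lx·mx: 0, 1.6, 1.2528, 0.7728, 0.1408, 0.072, 0 → Σ = 3.8384
T = 3.8384 / 2.5336 = 1.514998… → 1.515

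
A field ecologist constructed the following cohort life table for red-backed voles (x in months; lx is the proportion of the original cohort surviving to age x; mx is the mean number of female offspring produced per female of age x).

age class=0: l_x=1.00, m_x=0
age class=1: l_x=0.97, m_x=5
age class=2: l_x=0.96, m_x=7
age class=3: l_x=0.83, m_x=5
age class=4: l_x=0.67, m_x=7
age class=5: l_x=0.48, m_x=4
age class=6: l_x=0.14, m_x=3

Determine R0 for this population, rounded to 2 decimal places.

22.75

lx·mx by age: 0, 4.85, 6.72, 4.15, 4.69, 1.92, 0.42
R0 = Σ lx·mx = 22.75 → 22.75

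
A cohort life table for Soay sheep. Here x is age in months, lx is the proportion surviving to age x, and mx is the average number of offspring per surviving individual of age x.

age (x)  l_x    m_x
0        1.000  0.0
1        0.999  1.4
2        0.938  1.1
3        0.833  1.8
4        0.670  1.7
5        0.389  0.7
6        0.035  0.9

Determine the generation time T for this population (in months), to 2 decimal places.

2.62

lx·mx: 0, 1.3986, 1.0318, 1.4994, 1.139, 0.2723, 0.0315 → R0 = 5.3726
x·lx·mx: 0, 1.3986, 2.0636, 4.4982, 4.556, 1.3615, 0.189 → Σ = 14.0669
T = 14.0669 / 5.3726 = 2.618267… → 2.62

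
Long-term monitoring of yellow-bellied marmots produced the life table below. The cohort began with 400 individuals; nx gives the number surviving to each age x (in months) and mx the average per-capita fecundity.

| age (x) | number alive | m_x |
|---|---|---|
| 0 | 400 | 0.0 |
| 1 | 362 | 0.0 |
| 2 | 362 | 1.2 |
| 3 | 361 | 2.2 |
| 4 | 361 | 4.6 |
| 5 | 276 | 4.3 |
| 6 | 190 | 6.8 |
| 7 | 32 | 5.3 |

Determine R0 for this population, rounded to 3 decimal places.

lx = nx/n0 = nx/400: 1, 0.905, 0.905, 0.9025, 0.9025, 0.69, 0.475, 0.08
lx·mx by age: 0, 0, 1.086, 1.9855, 4.1515, 2.967, 3.23, 0.424
R0 = Σ lx·mx = 13.844 → 13.844

13.844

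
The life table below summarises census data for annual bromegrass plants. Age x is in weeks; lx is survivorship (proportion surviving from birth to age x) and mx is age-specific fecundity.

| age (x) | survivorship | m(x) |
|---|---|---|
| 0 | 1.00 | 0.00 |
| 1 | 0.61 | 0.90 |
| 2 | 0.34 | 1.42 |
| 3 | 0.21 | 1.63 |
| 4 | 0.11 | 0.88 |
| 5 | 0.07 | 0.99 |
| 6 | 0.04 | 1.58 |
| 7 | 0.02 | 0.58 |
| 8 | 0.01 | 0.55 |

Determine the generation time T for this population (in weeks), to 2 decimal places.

2.33

lx·mx: 0, 0.549, 0.4828, 0.3423, 0.0968, 0.0693, 0.0632, 0.0116, 0.0055 → R0 = 1.6205
x·lx·mx: 0, 0.549, 0.9656, 1.0269, 0.3872, 0.3465, 0.3792, 0.0812, 0.044 → Σ = 3.7796
T = 3.7796 / 1.6205 = 2.332367… → 2.33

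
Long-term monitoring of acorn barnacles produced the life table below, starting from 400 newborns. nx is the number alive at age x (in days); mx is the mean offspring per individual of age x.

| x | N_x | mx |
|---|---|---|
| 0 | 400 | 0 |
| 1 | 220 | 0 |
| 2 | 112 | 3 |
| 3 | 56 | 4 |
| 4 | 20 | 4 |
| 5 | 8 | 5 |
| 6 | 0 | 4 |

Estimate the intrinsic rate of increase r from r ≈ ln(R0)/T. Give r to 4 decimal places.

0.1936

lx = nx/n0 = nx/400: 1, 0.55, 0.28, 0.14, 0.05, 0.02, 0
R0 = Σ lx·mx = 0 + 0 + 0.84 + 0.56 + 0.2 + 0.1 + 0 = 1.7
Σ x·lx·mx = 4.66; T = 4.66/1.7 = 2.74118…
r ≈ ln(R0)/T = ln(1.7)/2.74118… = 0.193577… → 0.1936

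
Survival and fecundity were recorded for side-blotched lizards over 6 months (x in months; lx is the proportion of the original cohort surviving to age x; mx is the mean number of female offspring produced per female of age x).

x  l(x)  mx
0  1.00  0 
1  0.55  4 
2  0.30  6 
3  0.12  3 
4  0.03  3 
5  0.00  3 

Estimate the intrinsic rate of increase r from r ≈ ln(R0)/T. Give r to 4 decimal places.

R0 = Σ lx·mx = 0 + 2.2 + 1.8 + 0.36 + 0.09 + 0 = 4.45
Σ x·lx·mx = 7.24; T = 7.24/4.45 = 1.62697…
r ≈ ln(R0)/T = ln(4.45)/1.62697… = 0.9176… → 0.9176

0.9176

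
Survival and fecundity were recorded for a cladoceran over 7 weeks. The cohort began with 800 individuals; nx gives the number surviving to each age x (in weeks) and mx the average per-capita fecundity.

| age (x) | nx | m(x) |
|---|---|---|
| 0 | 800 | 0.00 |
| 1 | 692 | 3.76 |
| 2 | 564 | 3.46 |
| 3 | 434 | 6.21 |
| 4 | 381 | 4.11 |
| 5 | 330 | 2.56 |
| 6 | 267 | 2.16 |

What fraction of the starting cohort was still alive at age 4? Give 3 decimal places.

l_4 = n_4/n_0 = 381/800 = 0.47625 → 0.476

0.476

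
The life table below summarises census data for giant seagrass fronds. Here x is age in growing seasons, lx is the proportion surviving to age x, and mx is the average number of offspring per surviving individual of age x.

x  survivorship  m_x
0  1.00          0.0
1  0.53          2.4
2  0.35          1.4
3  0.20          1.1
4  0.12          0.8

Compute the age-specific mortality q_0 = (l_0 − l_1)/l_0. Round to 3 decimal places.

0.470

q_0 = (l_0 − l_1) / l_0 = (1 − 0.53) / 1
     = 0.47 / 1 = 0.47 → 0.470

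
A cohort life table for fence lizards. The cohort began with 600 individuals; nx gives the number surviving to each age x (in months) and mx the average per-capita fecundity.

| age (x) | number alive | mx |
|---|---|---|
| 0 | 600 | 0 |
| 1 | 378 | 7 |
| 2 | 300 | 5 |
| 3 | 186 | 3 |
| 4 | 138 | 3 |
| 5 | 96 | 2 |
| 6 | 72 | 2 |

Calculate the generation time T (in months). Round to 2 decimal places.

1.98

lx = nx/n0 = nx/600: 1, 0.63, 0.5, 0.31, 0.23, 0.16, 0.12
lx·mx: 0, 4.41, 2.5, 0.93, 0.69, 0.32, 0.24 → R0 = 9.09
x·lx·mx: 0, 4.41, 5, 2.79, 2.76, 1.6, 1.44 → Σ = 18
T = 18 / 9.09 = 1.980198… → 1.98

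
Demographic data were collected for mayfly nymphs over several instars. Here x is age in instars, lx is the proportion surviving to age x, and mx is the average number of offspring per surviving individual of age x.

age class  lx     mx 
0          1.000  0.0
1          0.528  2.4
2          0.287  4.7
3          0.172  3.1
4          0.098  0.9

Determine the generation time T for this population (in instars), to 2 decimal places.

lx·mx: 0, 1.2672, 1.3489, 0.5332, 0.0882 → R0 = 3.2375
x·lx·mx: 0, 1.2672, 2.6978, 1.5996, 0.3528 → Σ = 5.9174
T = 5.9174 / 3.2375 = 1.827768… → 1.83

1.83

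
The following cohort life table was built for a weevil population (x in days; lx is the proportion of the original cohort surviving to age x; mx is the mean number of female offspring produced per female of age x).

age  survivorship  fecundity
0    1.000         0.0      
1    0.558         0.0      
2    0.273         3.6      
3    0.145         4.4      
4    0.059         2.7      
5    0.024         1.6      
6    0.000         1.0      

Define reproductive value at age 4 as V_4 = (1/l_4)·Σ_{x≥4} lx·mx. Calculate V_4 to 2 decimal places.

3.35

lx·mx for x ≥ 4: 0.1593, 0.0384, 0 → sum = 0.1977
V_4 = 0.1977 / l_4 = 0.1977 / 0.059 = 3.350847… → 3.35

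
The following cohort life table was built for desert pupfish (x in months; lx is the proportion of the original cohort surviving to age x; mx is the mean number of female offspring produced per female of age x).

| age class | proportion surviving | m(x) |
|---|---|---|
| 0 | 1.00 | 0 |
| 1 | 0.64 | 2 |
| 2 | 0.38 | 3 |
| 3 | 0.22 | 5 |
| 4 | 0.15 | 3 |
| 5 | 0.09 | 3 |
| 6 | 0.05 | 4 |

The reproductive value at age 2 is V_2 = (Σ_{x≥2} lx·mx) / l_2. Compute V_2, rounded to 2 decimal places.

8.32

lx·mx for x ≥ 2: 1.14, 1.1, 0.45, 0.27, 0.2 → sum = 3.16
V_2 = 3.16 / l_2 = 3.16 / 0.38 = 8.315789… → 8.32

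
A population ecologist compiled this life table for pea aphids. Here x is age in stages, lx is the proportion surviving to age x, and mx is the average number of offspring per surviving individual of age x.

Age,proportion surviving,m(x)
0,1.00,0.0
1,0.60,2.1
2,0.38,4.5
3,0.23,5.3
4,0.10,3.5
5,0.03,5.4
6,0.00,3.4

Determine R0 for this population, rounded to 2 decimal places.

4.70

lx·mx by age: 0, 1.26, 1.71, 1.219, 0.35, 0.162, 0
R0 = Σ lx·mx = 4.701 → 4.70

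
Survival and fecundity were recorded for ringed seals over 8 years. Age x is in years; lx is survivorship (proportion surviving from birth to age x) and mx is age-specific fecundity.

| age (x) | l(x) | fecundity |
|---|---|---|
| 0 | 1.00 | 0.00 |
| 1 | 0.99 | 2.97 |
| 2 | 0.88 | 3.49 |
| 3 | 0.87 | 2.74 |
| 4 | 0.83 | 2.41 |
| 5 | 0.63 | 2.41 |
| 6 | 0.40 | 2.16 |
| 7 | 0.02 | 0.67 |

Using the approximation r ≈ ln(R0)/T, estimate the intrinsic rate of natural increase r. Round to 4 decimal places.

0.8787

R0 = Σ lx·mx = 0 + 2.9403 + 3.0712 + 2.3838 + 2.0003 + 1.5183 + 0.864 + 0.0134 = 12.7913
Σ x·lx·mx = 37.1046; T = 37.1046/12.7913 = 2.90077…
r ≈ ln(R0)/T = ln(12.7913)/2.90077… = 0.878652… → 0.8787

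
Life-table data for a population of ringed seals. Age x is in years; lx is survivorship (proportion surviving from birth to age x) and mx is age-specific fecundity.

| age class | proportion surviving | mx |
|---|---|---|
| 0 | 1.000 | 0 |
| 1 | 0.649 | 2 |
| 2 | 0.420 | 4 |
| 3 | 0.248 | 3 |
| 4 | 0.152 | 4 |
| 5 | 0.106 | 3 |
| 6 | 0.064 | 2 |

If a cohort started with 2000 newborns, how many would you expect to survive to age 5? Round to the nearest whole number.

212

Expected survivors = N0 · l_5 = 2000 × 0.106 = 212 → 212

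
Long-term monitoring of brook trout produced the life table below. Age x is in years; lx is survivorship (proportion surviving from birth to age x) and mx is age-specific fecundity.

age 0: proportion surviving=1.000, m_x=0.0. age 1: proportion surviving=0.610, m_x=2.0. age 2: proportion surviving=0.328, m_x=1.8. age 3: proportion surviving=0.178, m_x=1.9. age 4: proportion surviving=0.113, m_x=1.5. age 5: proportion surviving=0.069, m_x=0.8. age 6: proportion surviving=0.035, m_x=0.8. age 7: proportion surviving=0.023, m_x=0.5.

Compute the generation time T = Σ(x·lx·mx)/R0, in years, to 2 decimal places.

lx·mx: 0, 1.22, 0.5904, 0.3382, 0.1695, 0.0552, 0.028, 0.0115 → R0 = 2.4128
x·lx·mx: 0, 1.22, 1.1808, 1.0146, 0.678, 0.276, 0.168, 0.0805 → Σ = 4.6179
T = 4.6179 / 2.4128 = 1.913917… → 1.91

1.91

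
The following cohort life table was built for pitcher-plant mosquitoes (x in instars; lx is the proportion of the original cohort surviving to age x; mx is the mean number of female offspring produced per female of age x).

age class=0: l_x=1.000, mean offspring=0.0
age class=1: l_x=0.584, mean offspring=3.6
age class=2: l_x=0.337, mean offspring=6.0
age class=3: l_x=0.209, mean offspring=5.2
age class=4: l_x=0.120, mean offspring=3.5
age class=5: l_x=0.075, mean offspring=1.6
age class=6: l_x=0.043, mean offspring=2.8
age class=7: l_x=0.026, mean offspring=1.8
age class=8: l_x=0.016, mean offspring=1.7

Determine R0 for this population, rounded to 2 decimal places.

5.95

lx·mx by age: 0, 2.1024, 2.022, 1.0868, 0.42, 0.12, 0.1204, 0.0468, 0.0272
R0 = Σ lx·mx = 5.9456 → 5.95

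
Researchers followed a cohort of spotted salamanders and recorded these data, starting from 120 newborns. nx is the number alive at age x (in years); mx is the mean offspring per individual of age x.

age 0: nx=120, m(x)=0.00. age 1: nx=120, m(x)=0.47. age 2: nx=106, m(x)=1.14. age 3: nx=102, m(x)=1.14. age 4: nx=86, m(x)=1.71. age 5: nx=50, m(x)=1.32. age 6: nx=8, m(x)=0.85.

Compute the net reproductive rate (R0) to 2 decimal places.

lx = nx/n0 = nx/120: 1, 1, 0.88333…, 0.85, 0.71667…, 0.41667…, 0.06667…
lx·mx by age: 0, 0.47, 1.007…, 0.969, 1.2255…, 0.55…, 0.056667…
R0 = Σ lx·mx = 4.278167… → 4.28

4.28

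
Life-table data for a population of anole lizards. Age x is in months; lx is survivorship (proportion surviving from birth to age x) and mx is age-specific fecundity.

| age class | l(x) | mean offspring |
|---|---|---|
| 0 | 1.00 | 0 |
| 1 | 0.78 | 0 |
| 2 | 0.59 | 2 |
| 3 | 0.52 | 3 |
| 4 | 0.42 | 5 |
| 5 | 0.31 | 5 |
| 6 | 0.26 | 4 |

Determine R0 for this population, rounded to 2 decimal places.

lx·mx by age: 0, 0, 1.18, 1.56, 2.1, 1.55, 1.04
R0 = Σ lx·mx = 7.43 → 7.43

7.43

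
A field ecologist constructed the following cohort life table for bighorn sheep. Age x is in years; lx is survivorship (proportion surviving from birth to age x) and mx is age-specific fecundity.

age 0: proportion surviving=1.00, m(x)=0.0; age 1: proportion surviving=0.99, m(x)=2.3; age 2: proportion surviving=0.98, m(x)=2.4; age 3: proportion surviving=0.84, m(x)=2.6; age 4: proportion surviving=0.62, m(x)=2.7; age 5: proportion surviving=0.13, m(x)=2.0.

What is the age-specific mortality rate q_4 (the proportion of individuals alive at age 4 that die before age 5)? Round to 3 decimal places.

q_4 = (l_4 − l_5) / l_4 = (0.62 − 0.13) / 0.62
     = 0.49 / 0.62 = 0.790323… → 0.790

0.790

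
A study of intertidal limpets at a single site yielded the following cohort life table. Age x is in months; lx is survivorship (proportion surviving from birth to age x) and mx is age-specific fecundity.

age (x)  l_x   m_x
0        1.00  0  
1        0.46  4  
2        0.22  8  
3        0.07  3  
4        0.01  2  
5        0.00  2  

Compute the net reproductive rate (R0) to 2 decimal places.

lx·mx by age: 0, 1.84, 1.76, 0.21, 0.02, 0
R0 = Σ lx·mx = 3.83 → 3.83

3.83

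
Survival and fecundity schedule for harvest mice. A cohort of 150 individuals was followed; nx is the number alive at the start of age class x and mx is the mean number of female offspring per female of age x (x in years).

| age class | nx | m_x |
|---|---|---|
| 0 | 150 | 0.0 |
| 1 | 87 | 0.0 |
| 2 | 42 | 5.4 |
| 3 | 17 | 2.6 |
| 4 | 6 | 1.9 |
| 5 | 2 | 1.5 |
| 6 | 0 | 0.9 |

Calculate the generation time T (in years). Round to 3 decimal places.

2.266

lx = nx/n0 = nx/150: 1, 0.58, 0.28, 0.11333…, 0.04, 0.01333…, 0
lx·mx: 0, 0, 1.512, 0.294667…, 0.076, 0.02…, 0 → R0 = 1.902667…
x·lx·mx: 0, 0, 3.024, 0.884…, 0.304, 0.1…, 0 → Σ = 4.312…
T = 4.312… / 1.902667… = 2.266293… → 2.266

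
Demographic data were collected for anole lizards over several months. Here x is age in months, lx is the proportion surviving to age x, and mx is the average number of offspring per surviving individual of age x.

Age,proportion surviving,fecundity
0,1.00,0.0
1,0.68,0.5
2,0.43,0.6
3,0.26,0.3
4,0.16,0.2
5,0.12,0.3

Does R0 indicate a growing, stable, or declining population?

R0 = Σ lx·mx = 0 + 0.34 + 0.258 + 0.078 + 0.032 + 0.036 = 0.744
R0 < 1, so the population is declining.

declining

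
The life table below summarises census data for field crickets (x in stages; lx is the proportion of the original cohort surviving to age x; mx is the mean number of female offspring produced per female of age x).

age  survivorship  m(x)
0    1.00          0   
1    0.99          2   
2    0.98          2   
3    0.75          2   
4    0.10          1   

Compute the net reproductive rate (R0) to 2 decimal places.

5.54

lx·mx by age: 0, 1.98, 1.96, 1.5, 0.1
R0 = Σ lx·mx = 5.54 → 5.54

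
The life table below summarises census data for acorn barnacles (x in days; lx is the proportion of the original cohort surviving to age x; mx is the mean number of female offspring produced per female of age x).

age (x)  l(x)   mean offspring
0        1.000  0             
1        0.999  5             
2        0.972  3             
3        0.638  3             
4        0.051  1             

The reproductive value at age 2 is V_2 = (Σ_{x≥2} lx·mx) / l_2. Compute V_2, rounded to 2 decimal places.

5.02

lx·mx for x ≥ 2: 2.916, 1.914, 0.051 → sum = 4.881
V_2 = 4.881 / l_2 = 4.881 / 0.972 = 5.021605… → 5.02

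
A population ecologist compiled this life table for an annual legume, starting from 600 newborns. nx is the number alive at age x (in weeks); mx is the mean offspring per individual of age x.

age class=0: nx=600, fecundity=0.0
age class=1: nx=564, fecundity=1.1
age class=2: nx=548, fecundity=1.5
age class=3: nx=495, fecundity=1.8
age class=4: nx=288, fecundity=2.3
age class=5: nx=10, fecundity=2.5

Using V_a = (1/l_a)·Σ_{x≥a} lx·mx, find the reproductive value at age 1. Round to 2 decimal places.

lx = nx/n0 = nx/600: 1, 0.94, 0.91333…, 0.825, 0.48, 0.01667…
lx·mx for x ≥ 1: 1.034, 1.37…, 1.485, 1.104, 0.041667… → sum = 5.034667…
V_1 = 5.034667… / l_1 = 5.034667… / 0.94 = 5.356028… → 5.36

5.36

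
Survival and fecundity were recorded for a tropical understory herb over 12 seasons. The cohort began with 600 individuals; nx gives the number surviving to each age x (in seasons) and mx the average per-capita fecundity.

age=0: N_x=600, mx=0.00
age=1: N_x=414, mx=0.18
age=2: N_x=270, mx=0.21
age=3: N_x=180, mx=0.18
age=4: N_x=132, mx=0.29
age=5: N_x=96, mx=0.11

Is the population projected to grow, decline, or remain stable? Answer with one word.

declining

lx = nx/n0 = nx/600: 1, 0.69, 0.45, 0.3, 0.22, 0.16
R0 = Σ lx·mx = 0 + 0.1242 + 0.0945 + 0.054 + 0.0638 + 0.0176 = 0.3541
R0 < 1, so the population is declining.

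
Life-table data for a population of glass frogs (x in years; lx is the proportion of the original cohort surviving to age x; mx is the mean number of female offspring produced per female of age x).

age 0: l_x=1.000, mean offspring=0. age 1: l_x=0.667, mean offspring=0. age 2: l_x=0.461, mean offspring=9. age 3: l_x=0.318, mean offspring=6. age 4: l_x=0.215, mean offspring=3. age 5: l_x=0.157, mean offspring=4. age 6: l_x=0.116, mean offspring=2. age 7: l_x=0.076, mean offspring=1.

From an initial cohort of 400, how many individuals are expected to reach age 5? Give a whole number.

63

Expected survivors = N0 · l_5 = 400 × 0.157 = 62.8 → 63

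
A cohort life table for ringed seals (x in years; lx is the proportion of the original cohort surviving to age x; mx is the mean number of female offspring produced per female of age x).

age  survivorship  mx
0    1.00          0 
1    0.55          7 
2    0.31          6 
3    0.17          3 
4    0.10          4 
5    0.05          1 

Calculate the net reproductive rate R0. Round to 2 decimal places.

lx·mx by age: 0, 3.85, 1.86, 0.51, 0.4, 0.05
R0 = Σ lx·mx = 6.67 → 6.67

6.67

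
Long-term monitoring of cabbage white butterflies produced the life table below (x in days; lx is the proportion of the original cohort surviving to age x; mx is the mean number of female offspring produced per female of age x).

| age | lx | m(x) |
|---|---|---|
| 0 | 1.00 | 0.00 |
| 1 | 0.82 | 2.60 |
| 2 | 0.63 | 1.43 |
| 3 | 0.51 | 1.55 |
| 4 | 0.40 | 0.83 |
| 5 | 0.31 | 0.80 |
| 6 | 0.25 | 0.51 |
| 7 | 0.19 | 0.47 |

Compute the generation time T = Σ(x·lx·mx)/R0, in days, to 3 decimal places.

lx·mx: 0, 2.132, 0.9009, 0.7905, 0.332, 0.248, 0.1275, 0.0893 → R0 = 4.6202
x·lx·mx: 0, 2.132, 1.8018, 2.3715, 1.328, 1.24, 0.765, 0.6251 → Σ = 10.2634
T = 10.2634 / 4.6202 = 2.221419… → 2.221

2.221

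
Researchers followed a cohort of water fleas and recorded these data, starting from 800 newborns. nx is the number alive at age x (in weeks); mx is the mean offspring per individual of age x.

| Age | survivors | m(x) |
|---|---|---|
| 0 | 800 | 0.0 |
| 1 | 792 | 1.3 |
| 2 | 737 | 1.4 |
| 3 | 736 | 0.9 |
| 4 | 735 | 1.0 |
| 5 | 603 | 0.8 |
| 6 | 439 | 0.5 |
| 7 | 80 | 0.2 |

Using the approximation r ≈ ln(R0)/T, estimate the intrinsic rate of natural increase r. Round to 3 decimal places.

lx = nx/n0 = nx/800: 1, 0.99, 0.92125, 0.92, 0.91875, 0.75375, 0.54875, 0.1
R0 = Σ lx·mx = 0 + 1.287 + 1.28975… + 0.828 + 0.91875… + 0.603… + 0.27438… + 0.02 = 5.220875
Σ x·lx·mx = 14.82675; T = 14.82675/5.220875 = 2.8399…
r ≈ ln(R0)/T = ln(5.220875)/2.8399… = 0.58195… → 0.582

0.582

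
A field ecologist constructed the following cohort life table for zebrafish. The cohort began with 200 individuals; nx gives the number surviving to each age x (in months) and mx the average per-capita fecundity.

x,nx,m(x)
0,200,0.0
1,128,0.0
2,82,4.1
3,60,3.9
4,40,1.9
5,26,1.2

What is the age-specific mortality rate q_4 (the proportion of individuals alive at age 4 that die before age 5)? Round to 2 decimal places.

0.35

lx = nx/n0 = nx/200: 1, 0.64, 0.41, 0.3, 0.2, 0.13
q_4 = (l_4 − l_5) / l_4 = (0.2 − 0.13) / 0.2
     = 0.07 / 0.2 = 0.35 → 0.35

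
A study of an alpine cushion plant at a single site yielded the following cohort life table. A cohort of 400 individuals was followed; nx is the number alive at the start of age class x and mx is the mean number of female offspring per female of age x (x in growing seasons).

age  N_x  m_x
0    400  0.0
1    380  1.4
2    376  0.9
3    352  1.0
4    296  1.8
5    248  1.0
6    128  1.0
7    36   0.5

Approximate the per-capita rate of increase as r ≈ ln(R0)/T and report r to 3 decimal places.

lx = nx/n0 = nx/400: 1, 0.95, 0.94, 0.88, 0.74, 0.62, 0.32, 0.09
R0 = Σ lx·mx = 0 + 1.33 + 0.846 + 0.88 + 1.332 + 0.62 + 0.32 + 0.045 = 5.373
Σ x·lx·mx = 16.325; T = 16.325/5.373 = 3.03834…
r ≈ ln(R0)/T = ln(5.373)/3.03834… = 0.55339… → 0.553

0.553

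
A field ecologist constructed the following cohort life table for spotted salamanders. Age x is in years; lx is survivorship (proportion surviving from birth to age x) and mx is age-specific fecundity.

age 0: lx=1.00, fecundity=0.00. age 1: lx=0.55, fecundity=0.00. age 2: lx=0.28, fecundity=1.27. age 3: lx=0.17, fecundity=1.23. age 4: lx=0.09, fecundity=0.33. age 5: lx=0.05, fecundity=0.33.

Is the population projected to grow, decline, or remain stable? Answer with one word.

R0 = Σ lx·mx = 0 + 0 + 0.3556 + 0.2091 + 0.0297 + 0.0165 = 0.6109
R0 < 1, so the population is declining.

declining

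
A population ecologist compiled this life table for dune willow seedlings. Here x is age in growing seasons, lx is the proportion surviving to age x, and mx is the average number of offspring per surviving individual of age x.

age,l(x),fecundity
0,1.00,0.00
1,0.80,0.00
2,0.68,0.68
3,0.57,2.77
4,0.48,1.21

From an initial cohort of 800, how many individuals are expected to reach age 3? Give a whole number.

456

Expected survivors = N0 · l_3 = 800 × 0.57 = 456 → 456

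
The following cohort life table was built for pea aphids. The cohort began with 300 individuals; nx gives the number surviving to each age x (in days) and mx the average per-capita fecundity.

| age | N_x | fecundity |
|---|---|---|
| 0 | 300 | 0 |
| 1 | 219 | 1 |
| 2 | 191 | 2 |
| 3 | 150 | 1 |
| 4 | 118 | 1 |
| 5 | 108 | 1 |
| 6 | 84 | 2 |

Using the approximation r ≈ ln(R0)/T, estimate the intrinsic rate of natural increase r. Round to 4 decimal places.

0.4441

lx = nx/n0 = nx/300: 1, 0.73, 0.63667…, 0.5, 0.39333…, 0.36, 0.28
R0 = Σ lx·mx = 0 + 0.73 + 1.27333… + 0.5 + 0.39333… + 0.36 + 0.56 = 3.816667…
Σ x·lx·mx = 11.51…; T = 11.51…/3.816667… = 3.01572…
r ≈ ln(R0)/T = ln(3.816667…)/3.01572… = 0.444132… → 0.4441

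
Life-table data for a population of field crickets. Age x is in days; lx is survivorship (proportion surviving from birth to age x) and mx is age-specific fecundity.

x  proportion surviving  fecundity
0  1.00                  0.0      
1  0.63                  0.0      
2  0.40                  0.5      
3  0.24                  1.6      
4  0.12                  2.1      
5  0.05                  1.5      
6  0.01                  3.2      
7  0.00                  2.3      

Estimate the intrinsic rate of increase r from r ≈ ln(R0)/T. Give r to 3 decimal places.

-0.018

R0 = Σ lx·mx = 0 + 0 + 0.2 + 0.384 + 0.252 + 0.075 + 0.032 + 0 = 0.943
Σ x·lx·mx = 3.127; T = 3.127/0.943 = 3.31601…
r ≈ ln(R0)/T = ln(0.943)/3.31601… = -0.0177… → -0.018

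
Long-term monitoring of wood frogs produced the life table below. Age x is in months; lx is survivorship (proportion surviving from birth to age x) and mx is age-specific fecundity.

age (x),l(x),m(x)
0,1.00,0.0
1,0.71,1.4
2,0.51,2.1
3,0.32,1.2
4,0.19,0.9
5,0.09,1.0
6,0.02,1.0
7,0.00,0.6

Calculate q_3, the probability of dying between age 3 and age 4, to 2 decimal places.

0.41

q_3 = (l_3 − l_4) / l_3 = (0.32 − 0.19) / 0.32
     = 0.13 / 0.32 = 0.40625 → 0.41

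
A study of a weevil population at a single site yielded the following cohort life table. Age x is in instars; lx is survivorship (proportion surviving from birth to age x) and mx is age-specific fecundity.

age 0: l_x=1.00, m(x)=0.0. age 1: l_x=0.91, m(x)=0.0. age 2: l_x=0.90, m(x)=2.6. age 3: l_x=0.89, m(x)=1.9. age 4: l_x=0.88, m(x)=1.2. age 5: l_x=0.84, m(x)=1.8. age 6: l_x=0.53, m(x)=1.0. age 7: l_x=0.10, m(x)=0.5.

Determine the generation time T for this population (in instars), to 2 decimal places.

lx·mx: 0, 0, 2.34, 1.691, 1.056, 1.512, 0.53, 0.05 → R0 = 7.179
x·lx·mx: 0, 0, 4.68, 5.073, 4.224, 7.56, 3.18, 0.35 → Σ = 25.067
T = 25.067 / 7.179 = 3.491712… → 3.49

3.49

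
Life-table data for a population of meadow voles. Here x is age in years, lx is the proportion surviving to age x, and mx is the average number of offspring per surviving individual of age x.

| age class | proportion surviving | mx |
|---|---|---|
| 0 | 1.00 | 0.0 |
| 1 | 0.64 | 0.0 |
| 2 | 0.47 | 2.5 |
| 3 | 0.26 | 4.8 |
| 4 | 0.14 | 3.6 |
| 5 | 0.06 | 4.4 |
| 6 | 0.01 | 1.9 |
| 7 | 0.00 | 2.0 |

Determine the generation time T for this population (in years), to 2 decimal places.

2.97

lx·mx: 0, 0, 1.175, 1.248, 0.504, 0.264, 0.019, 0 → R0 = 3.21
x·lx·mx: 0, 0, 2.35, 3.744, 2.016, 1.32, 0.114, 0 → Σ = 9.544
T = 9.544 / 3.21 = 2.973209… → 2.97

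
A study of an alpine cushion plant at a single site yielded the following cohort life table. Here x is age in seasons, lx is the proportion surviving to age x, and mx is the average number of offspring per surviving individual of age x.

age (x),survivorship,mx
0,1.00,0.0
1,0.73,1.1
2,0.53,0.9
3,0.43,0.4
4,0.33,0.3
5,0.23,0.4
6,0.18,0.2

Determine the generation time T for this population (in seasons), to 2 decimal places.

1.99

lx·mx: 0, 0.803, 0.477, 0.172, 0.099, 0.092, 0.036 → R0 = 1.679
x·lx·mx: 0, 0.803, 0.954, 0.516, 0.396, 0.46, 0.216 → Σ = 3.345
T = 3.345 / 1.679 = 1.992257… → 1.99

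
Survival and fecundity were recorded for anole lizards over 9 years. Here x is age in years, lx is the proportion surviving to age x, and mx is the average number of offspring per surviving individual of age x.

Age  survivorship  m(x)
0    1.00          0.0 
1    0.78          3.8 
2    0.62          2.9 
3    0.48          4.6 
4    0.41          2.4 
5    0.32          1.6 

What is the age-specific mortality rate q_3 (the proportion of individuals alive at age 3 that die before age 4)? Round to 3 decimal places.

0.146

q_3 = (l_3 − l_4) / l_3 = (0.48 − 0.41) / 0.48
     = 0.07 / 0.48 = 0.145833… → 0.146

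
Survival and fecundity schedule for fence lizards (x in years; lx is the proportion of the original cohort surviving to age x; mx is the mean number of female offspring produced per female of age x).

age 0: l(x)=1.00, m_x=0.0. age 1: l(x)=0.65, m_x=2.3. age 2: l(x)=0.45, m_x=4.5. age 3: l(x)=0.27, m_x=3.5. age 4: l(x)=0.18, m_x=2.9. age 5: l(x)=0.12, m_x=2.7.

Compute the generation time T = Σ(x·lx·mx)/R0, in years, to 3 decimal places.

lx·mx: 0, 1.495, 2.025, 0.945, 0.522, 0.324 → R0 = 5.311
x·lx·mx: 0, 1.495, 4.05, 2.835, 2.088, 1.62 → Σ = 12.088
T = 12.088 / 5.311 = 2.276031… → 2.276

2.276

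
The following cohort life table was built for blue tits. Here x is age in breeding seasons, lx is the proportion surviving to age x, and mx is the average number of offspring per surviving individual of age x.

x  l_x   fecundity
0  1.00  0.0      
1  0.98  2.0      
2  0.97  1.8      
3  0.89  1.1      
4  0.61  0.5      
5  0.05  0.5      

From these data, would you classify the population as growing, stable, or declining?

growing

R0 = Σ lx·mx = 0 + 1.96 + 1.746 + 0.979 + 0.305 + 0.025 = 5.015
R0 > 1, so the population is growing.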